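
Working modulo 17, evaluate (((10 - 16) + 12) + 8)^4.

13

10 - 16 = -6 ≡ 11 (mod 17)
11 + 12 = 23 ≡ 6 (mod 17)
6 + 8 = 14
(14)^4 ≡ 13 (mod 17)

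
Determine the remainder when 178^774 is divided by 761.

450

178^1 ≡ 178 (mod 761)
178^2 ≡ 178^2 = 31684 ≡ 483 (mod 761)
178^4 ≡ 483^2 = 233289 ≡ 423 (mod 761)
178^8 ≡ 423^2 = 178929 ≡ 94 (mod 761)
178^16 ≡ 94^2 = 8836 ≡ 465 (mod 761)
178^32 ≡ 465^2 = 216225 ≡ 101 (mod 761)
178^64 ≡ 101^2 = 10201 ≡ 308 (mod 761)
178^128 ≡ 308^2 = 94864 ≡ 500 (mod 761)
178^256 ≡ 500^2 = 250000 ≡ 392 (mod 761)
178^512 ≡ 392^2 = 153664 ≡ 703 (mod 761)
178^774 = 178^512 · 178^256 · 178^4 · 178^2 ≡ 703 · 392 · 423 · 483 (mod 761).
Accumulate the product:
703 · 392 = 275576 ≡ 94
94 · 423 = 39762 ≡ 190
190 · 483 = 91770 ≡ 450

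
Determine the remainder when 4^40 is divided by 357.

256

By square-and-multiply:
40 in binary is 101000, i.e. 40 = 32 + 8.
4^1 ≡ 4 (mod 357)
4^2 ≡ 4^2 = 16 (mod 357)
4^4 ≡ 16^2 = 256 (mod 357)
4^8 ≡ 256^2 = 65536 ≡ 205 (mod 357)
4^16 ≡ 205^2 = 42025 ≡ 256 (mod 357)
4^32 ≡ 256^2 = 65536 ≡ 205 (mod 357)
4^40 = 4^32 * 4^8 ≡ 205 * 205 (mod 357).
205 * 205 = 42025 ≡ 256 (mod 357).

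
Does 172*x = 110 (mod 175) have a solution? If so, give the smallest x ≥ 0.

gcd(172, 175) = 1, so a unique solution mod 175 exists.
172⁻¹ ≡ 58 (mod 175).
x ≡ 58*110 ≡ 80 (mod 175).

80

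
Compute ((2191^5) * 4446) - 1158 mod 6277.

(2191)^5 ≡ 2893 (mod 6277)
2893 * 4446 = 12862278 ≡ 705 (mod 6277)
705 - 1158 = -453 ≡ 5824 (mod 6277)

5824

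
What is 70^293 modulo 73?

49

293 in binary is 100100101, i.e. 293 = 256 + 32 + 4 + 1.
70^1 ≡ 70 (mod 73)
70^2 ≡ 70^2 = 4900 ≡ 9 (mod 73)
70^4 ≡ 9^2 = 81 ≡ 8 (mod 73)
70^8 ≡ 8^2 = 64 (mod 73)
70^16 ≡ 64^2 = 4096 ≡ 8 (mod 73)
70^32 ≡ 8^2 = 64 (mod 73)
70^64 ≡ 64^2 = 4096 ≡ 8 (mod 73)
70^128 ≡ 8^2 = 64 (mod 73)
70^256 ≡ 64^2 = 4096 ≡ 8 (mod 73)
70^293 = 70^256 * 70^32 * 70^4 * 70^1 ≡ 8 * 64 * 8 * 70 (mod 73).
Accumulate the product:
8 * 64 = 512 ≡ 1
1 * 8 = 8
8 * 70 = 560 ≡ 49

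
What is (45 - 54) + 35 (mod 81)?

45 - 54 = -9 ≡ 72 (mod 81)
72 + 35 = 107 ≡ 26 (mod 81)

26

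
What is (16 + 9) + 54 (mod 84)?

16 + 9 = 25
25 + 54 = 79

79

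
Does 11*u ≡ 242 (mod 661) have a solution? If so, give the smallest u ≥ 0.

gcd(11, 661) = 1, so a unique solution mod 661 exists.
11⁻¹ ≡ 601 (mod 661).
u ≡ 601*242 ≡ 22 (mod 661).

22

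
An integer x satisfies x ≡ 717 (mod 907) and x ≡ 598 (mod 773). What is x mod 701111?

319074

907⁻¹ mod 773: 907·75 ≡ 1 (mod 773), so 907⁻¹ ≡ 75.
x = 717 + 907·((598 − 717)·75 mod 773) = 717 + 907·351 = 319074.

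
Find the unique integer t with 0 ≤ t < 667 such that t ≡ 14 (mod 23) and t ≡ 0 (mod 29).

290

23⁻¹ mod 29: 23·24 ≡ 1 (mod 29), so 23⁻¹ ≡ 24.
t = 14 + 23·((0 − 14)·24 mod 29) = 14 + 23·12 = 290.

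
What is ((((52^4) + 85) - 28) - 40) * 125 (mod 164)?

(52)^4 ≡ 4 (mod 164)
4 + 85 = 89
89 - 28 = 61
61 - 40 = 21
21 * 125 = 2625 ≡ 1 (mod 164)

1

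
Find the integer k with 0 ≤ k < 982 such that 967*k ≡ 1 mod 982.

851

By the extended Euclidean algorithm:
982 = 1·967 + 15
967 = 64·15 + 7
15 = 2·7 + 1
7 = 7·1 + 0
gcd(967, 982) = 1, so the inverse exists.
Back-substitute for 1:
1 = 1·15 − 2·7
  = −2·967 + 129·15
  = 129·982 − 131·967
So 967⁻¹ ≡ −131 ≡ 851 (mod 982).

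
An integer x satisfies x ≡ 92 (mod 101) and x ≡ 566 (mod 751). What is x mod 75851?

2819

101⁻¹ mod 751: 101*290 ≡ 1 (mod 751), so 101⁻¹ ≡ 290.
x = 92 + 101*((566 − 92)*290 mod 751) = 92 + 101*27 = 2819.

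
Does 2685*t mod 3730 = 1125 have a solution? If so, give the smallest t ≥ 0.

gcd(2685, 3730) = 5, and 5 | 1125, so solutions exist.
Divide through by 5: 537*t ≡ 225 (mod 746).
537⁻¹ ≡ 489 (mod 746).
t ≡ 489*225 ≡ 363 (mod 746).
The smallest non-negative solution is t = 363.

363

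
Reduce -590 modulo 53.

46

-590 = -12*53 + 46, so -590 ≡ 46 (mod 53).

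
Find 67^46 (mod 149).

107

Compute successive squares:
67^1 ≡ 67 (mod 149)
67^2 ≡ 67^2 = 4489 ≡ 19 (mod 149)
67^4 ≡ 19^2 = 361 ≡ 63 (mod 149)
67^8 ≡ 63^2 = 3969 ≡ 95 (mod 149)
67^16 ≡ 95^2 = 9025 ≡ 85 (mod 149)
67^32 ≡ 85^2 = 7225 ≡ 73 (mod 149)
67^46 = 67^32 · 67^8 · 67^4 · 67^2 ≡ 73 · 95 · 63 · 19 (mod 149).
Accumulate the product:
73 · 95 = 6935 ≡ 81
81 · 63 = 5103 ≡ 37
37 · 19 = 703 ≡ 107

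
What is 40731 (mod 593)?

407

40731 = 68*593 + 407, so 40731 ≡ 407 (mod 593).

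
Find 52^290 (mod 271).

52^1 ≡ 52 (mod 271)
52^2 ≡ 52^2 = 2704 ≡ 265 (mod 271)
52^4 ≡ 265^2 = 70225 ≡ 36 (mod 271)
52^8 ≡ 36^2 = 1296 ≡ 212 (mod 271)
52^16 ≡ 212^2 = 44944 ≡ 229 (mod 271)
52^32 ≡ 229^2 = 52441 ≡ 138 (mod 271)
52^64 ≡ 138^2 = 19044 ≡ 74 (mod 271)
52^128 ≡ 74^2 = 5476 ≡ 56 (mod 271)
52^256 ≡ 56^2 = 3136 ≡ 155 (mod 271)
52^290 = 52^256 · 52^32 · 52^2 ≡ 155 · 138 · 265 (mod 271).
Accumulate the product:
155 · 138 = 21390 ≡ 252
252 · 265 = 66780 ≡ 114

114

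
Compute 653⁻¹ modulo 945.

By the extended Euclidean algorithm:
945 = 1·653 + 292
653 = 2·292 + 69
292 = 4·69 + 16
69 = 4·16 + 5
16 = 3·5 + 1
5 = 5·1 + 0
gcd(653, 945) = 1, so the inverse exists.
Back-substitute for 1:
1 = 1·16 − 3·5
  = −3·69 + 13·16
  = 13·292 − 55·69
  = −55·653 + 123·292
  = 123·945 − 178·653
So 653⁻¹ ≡ −178 ≡ 767 (mod 945).

767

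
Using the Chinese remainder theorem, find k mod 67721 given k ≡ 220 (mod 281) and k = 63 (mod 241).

281⁻¹ mod 241: 281×235 ≡ 1 (mod 241), so 281⁻¹ ≡ 235.
k = 220 + 281×((63 − 220)×235 mod 241) = 220 + 281×219 = 61759.
Check: 61759 mod 281 = 220, 61759 mod 241 = 63. ✓

61759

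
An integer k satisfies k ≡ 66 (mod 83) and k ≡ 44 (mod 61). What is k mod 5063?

5046

83⁻¹ mod 61: 83·25 ≡ 1 (mod 61), so 83⁻¹ ≡ 25.
k = 66 + 83·((44 − 66)·25 mod 61) = 66 + 83·60 = 5046.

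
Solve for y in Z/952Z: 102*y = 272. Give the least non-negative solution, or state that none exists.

gcd(102, 952) = 34, and 34 | 272, so solutions exist.
Divide through by 34: 3*y = 8 (mod 28).
3⁻¹ ≡ 19 (mod 28).
y ≡ 19*8 ≡ 12 (mod 28).
The smallest non-negative solution is y = 12.

12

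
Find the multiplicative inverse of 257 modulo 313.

Run the extended Euclidean algorithm:
313 = 1·257 + 56
257 = 4·56 + 33
56 = 1·33 + 23
33 = 1·23 + 10
23 = 2·10 + 3
10 = 3·3 + 1
3 = 3·1 + 0
gcd(257, 313) = 1, so the inverse exists.
Back-substitute for 1:
1 = 1·10 − 3·3
  = −3·23 + 7·10
  = 7·33 − 10·23
  = −10·56 + 17·33
  = 17·257 − 78·56
  = −78·313 + 95·257
So 257⁻¹ ≡ 95 (mod 313).

95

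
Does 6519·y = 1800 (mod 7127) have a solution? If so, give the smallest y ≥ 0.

2529

gcd(6519, 7127) = 1, so a unique solution mod 7127 exists.
6519⁻¹ ≡ 3458 (mod 7127).
y ≡ 3458·1800 ≡ 2529 (mod 7127).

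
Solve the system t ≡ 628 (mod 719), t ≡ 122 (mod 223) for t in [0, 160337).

719⁻¹ mod 223: 719*58 ≡ 1 (mod 223), so 719⁻¹ ≡ 58.
t = 628 + 719*((122 − 628)*58 mod 223) = 628 + 719*88 = 63900.

63900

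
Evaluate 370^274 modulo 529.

370^1 ≡ 370 (mod 529)
370^2 ≡ 370^2 = 136900 ≡ 418 (mod 529)
370^4 ≡ 418^2 = 174724 ≡ 154 (mod 529)
370^8 ≡ 154^2 = 23716 ≡ 440 (mod 529)
370^16 ≡ 440^2 = 193600 ≡ 515 (mod 529)
370^32 ≡ 515^2 = 265225 ≡ 196 (mod 529)
370^64 ≡ 196^2 = 38416 ≡ 328 (mod 529)
370^128 ≡ 328^2 = 107584 ≡ 197 (mod 529)
370^256 ≡ 197^2 = 38809 ≡ 192 (mod 529)
370^274 = 370^256 * 370^16 * 370^2 ≡ 192 * 515 * 418 (mod 529).
Accumulate the product:
192 * 515 = 98880 ≡ 486
486 * 418 = 203148 ≡ 12

12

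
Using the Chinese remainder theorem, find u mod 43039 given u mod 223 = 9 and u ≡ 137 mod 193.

223⁻¹ mod 193: 223*148 ≡ 1 (mod 193), so 223⁻¹ ≡ 148.
u = 9 + 223*((137 − 9)*148 mod 193) = 9 + 223*30 = 6699.

6699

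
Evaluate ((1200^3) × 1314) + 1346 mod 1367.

(1200)^3 ≡ 1273 (mod 1367)
1273 × 1314 = 1672722 ≡ 881 (mod 1367)
881 + 1346 = 2227 ≡ 860 (mod 1367)

860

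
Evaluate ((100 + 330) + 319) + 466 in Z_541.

100 + 330 = 430
430 + 319 = 749 ≡ 208 (mod 541)
208 + 466 = 674 ≡ 133 (mod 541)

133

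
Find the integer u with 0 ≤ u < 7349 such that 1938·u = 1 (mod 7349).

4486

7349 = 3*1938 + 1535
1938 = 1*1535 + 403
1535 = 3*403 + 326
403 = 1*326 + 77
326 = 4*77 + 18
77 = 4*18 + 5
18 = 3*5 + 3
5 = 1*3 + 2
3 = 1*2 + 1
2 = 2*1 + 0
gcd(1938, 7349) = 1, so the inverse exists.
Bézout: 1 = 755*7349 − 2863*1938.
So 1938⁻¹ ≡ −2863 ≡ 4486 (mod 7349).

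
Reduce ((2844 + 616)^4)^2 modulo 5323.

2844 + 616 = 3460
(3460)^4 ≡ 3314 (mod 5323)
(3314)^2 ≡ 1247 (mod 5323)

1247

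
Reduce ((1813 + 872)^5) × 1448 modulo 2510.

1520

1813 + 872 = 2685 ≡ 175 (mod 2510)
(175)^5 ≡ 1575 (mod 2510)
1575 × 1448 = 2280600 ≡ 1520 (mod 2510)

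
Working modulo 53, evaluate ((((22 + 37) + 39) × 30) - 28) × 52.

22 + 37 = 59 ≡ 6 (mod 53)
6 + 39 = 45
45 × 30 = 1350 ≡ 25 (mod 53)
25 - 28 = -3 ≡ 50 (mod 53)
50 × 52 = 2600 ≡ 3 (mod 53)

3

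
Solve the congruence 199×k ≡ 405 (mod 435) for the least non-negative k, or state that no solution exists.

225

gcd(199, 435) = 1, so a unique solution mod 435 exists.
199⁻¹ ≡ 94 (mod 435).
k ≡ 94×405 ≡ 225 (mod 435).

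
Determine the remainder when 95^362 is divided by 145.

Compute successive squares:
362 in binary is 101101010, i.e. 362 = 256 + 64 + 32 + 8 + 2.
95^1 ≡ 95 (mod 145)
95^2 ≡ 95^2 = 9025 ≡ 35 (mod 145)
95^4 ≡ 35^2 = 1225 ≡ 65 (mod 145)
95^8 ≡ 65^2 = 4225 ≡ 20 (mod 145)
95^16 ≡ 20^2 = 400 ≡ 110 (mod 145)
95^32 ≡ 110^2 = 12100 ≡ 65 (mod 145)
95^64 ≡ 65^2 = 4225 ≡ 20 (mod 145)
95^128 ≡ 20^2 = 400 ≡ 110 (mod 145)
95^256 ≡ 110^2 = 12100 ≡ 65 (mod 145)
95^362 = 95^256 × 95^64 × 95^32 × 95^8 × 95^2 ≡ 65 × 20 × 65 × 20 × 35 (mod 145).
Accumulate the product:
65 × 20 = 1300 ≡ 140
140 × 65 = 9100 ≡ 110
110 × 20 = 2200 ≡ 25
25 × 35 = 875 ≡ 5

5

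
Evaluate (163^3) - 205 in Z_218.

(163)^3 ≡ 177 (mod 218)
177 - 205 = -28 ≡ 190 (mod 218)

190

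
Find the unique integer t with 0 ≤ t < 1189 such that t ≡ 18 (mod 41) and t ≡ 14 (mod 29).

41⁻¹ mod 29: 41·17 ≡ 1 (mod 29), so 41⁻¹ ≡ 17.
t = 18 + 41·((14 − 18)·17 mod 29) = 18 + 41·19 = 797.
Check: 797 mod 41 = 18, 797 mod 29 = 14. ✓

797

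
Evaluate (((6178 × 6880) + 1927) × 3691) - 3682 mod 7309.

929

6178 × 6880 = 42504640 ≡ 2805 (mod 7309)
2805 + 1927 = 4732
4732 × 3691 = 17465812 ≡ 4611 (mod 7309)
4611 - 3682 = 929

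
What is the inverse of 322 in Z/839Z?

185

Apply the Euclidean algorithm and back-substitute:
839 = 2×322 + 195
322 = 1×195 + 127
195 = 1×127 + 68
127 = 1×68 + 59
68 = 1×59 + 9
59 = 6×9 + 5
9 = 1×5 + 4
5 = 1×4 + 1
4 = 4×1 + 0
gcd(322, 839) = 1, so the inverse exists.
Bézout: 1 = −71×839 + 185×322.
So 322⁻¹ ≡ 185 (mod 839).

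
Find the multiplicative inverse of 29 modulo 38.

38 = 1*29 + 9
29 = 3*9 + 2
9 = 4*2 + 1
2 = 2*1 + 0
gcd(29, 38) = 1, so the inverse exists.
Back-substitute for 1:
1 = 1*9 − 4*2
  = −4*29 + 13*9
  = 13*38 − 17*29
So 29⁻¹ ≡ −17 ≡ 21 (mod 38).

21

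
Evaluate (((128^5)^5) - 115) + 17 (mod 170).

30

(128)^5 ≡ 8 (mod 170)
(8)^5 ≡ 128 (mod 170)
128 - 115 = 13
13 + 17 = 30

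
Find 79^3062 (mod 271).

8

Compute successive squares:
3062 in binary is 101111110110, i.e. 3062 = 2048 + 512 + 256 + 128 + 64 + 32 + 16 + 4 + 2.
79^1 ≡ 79 (mod 271)
79^2 ≡ 79^2 = 6241 ≡ 8 (mod 271)
79^4 ≡ 8^2 = 64 (mod 271)
79^8 ≡ 64^2 = 4096 ≡ 31 (mod 271)
79^16 ≡ 31^2 = 961 ≡ 148 (mod 271)
79^32 ≡ 148^2 = 21904 ≡ 224 (mod 271)
79^64 ≡ 224^2 = 50176 ≡ 41 (mod 271)
79^128 ≡ 41^2 = 1681 ≡ 55 (mod 271)
79^256 ≡ 55^2 = 3025 ≡ 44 (mod 271)
79^512 ≡ 44^2 = 1936 ≡ 39 (mod 271)
79^1024 ≡ 39^2 = 1521 ≡ 166 (mod 271)
79^2048 ≡ 166^2 = 27556 ≡ 185 (mod 271)
79^3062 = 79^2048 · 79^512 · 79^256 · 79^128 · 79^64 · 79^32 · 79^16 · 79^4 · 79^2 ≡ 185 · 39 · 44 · 55 · 41 · 224 · 148 · 64 · 8 (mod 271).
Accumulate the product:
185 · 39 = 7215 ≡ 169
169 · 44 = 7436 ≡ 119
119 · 55 = 6545 ≡ 41
41 · 41 = 1681 ≡ 55
55 · 224 = 12320 ≡ 125
125 · 148 = 18500 ≡ 72
72 · 64 = 4608 ≡ 1
1 · 8 = 8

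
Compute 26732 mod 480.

26732 = 55*480 + 332, so 26732 ≡ 332 (mod 480).

332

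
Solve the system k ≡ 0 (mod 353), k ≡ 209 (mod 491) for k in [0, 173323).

353⁻¹ mod 491: 353·338 ≡ 1 (mod 491), so 353⁻¹ ≡ 338.
k = 0 + 353·((209 − 0)·338 mod 491) = 0 + 353·429 = 151437.

151437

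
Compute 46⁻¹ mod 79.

79 = 1×46 + 33
46 = 1×33 + 13
33 = 2×13 + 7
13 = 1×7 + 6
7 = 1×6 + 1
6 = 6×1 + 0
gcd(46, 79) = 1, so the inverse exists.
Back-substitute for 1:
1 = 1×7 − 1×6
  = −1×13 + 2×7
  = 2×33 − 5×13
  = −5×46 + 7×33
  = 7×79 − 12×46
So 46⁻¹ ≡ −12 ≡ 67 (mod 79).

67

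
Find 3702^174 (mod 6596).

1648

Using repeated squaring:
174 in binary is 10101110, i.e. 174 = 128 + 32 + 8 + 4 + 2.
3702^1 ≡ 3702 (mod 6596)
3702^2 ≡ 3702^2 = 13704804 ≡ 4912 (mod 6596)
3702^4 ≡ 4912^2 = 24127744 ≡ 6172 (mod 6596)
3702^8 ≡ 6172^2 = 38093584 ≡ 1684 (mod 6596)
3702^16 ≡ 1684^2 = 2835856 ≡ 6172 (mod 6596)
3702^32 ≡ 6172^2 = 38093584 ≡ 1684 (mod 6596)
3702^64 ≡ 1684^2 = 2835856 ≡ 6172 (mod 6596)
3702^128 ≡ 6172^2 = 38093584 ≡ 1684 (mod 6596)
3702^174 = 3702^128 · 3702^32 · 3702^8 · 3702^4 · 3702^2 ≡ 1684 · 1684 · 1684 · 6172 · 4912 (mod 6596).
Accumulate the product:
1684 · 1684 = 2835856 ≡ 6172
6172 · 1684 = 10393648 ≡ 4948
4948 · 6172 = 30539056 ≡ 6172
6172 · 4912 = 30316864 ≡ 1648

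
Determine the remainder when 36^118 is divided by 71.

Compute successive squares:
118 in binary is 1110110, i.e. 118 = 64 + 32 + 16 + 4 + 2.
36^1 ≡ 36 (mod 71)
36^2 ≡ 36^2 = 1296 ≡ 18 (mod 71)
36^4 ≡ 18^2 = 324 ≡ 40 (mod 71)
36^8 ≡ 40^2 = 1600 ≡ 38 (mod 71)
36^16 ≡ 38^2 = 1444 ≡ 24 (mod 71)
36^32 ≡ 24^2 = 576 ≡ 8 (mod 71)
36^64 ≡ 8^2 = 64 (mod 71)
36^118 = 36^64 * 36^32 * 36^16 * 36^4 * 36^2 ≡ 64 * 8 * 24 * 40 * 18 (mod 71).
Accumulate the product:
64 * 8 = 512 ≡ 15
15 * 24 = 360 ≡ 5
5 * 40 = 200 ≡ 58
58 * 18 = 1044 ≡ 50

50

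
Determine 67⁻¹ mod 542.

542 = 8×67 + 6
67 = 11×6 + 1
6 = 6×1 + 0
gcd(67, 542) = 1, so the inverse exists.
Back-substitute for 1:
1 = 1×67 − 11×6
  = −11×542 + 89×67
So 67⁻¹ ≡ 89 (mod 542).

89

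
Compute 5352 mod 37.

5352 = 144·37 + 24, so 5352 ≡ 24 (mod 37).

24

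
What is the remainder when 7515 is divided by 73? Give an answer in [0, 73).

7515 = 102×73 + 69, so 7515 ≡ 69 (mod 73).

69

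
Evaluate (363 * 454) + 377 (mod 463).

351

363 * 454 = 164802 ≡ 437 (mod 463)
437 + 377 = 814 ≡ 351 (mod 463)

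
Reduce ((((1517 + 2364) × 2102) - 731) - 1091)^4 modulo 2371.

1780

1517 + 2364 = 3881 ≡ 1510 (mod 2371)
1510 × 2102 = 3174020 ≡ 1622 (mod 2371)
1622 - 731 = 891
891 - 1091 = -200 ≡ 2171 (mod 2371)
(2171)^4 ≡ 1780 (mod 2371)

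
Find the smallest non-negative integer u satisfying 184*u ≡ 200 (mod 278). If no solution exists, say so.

128

gcd(184, 278) = 2, and 2 | 200, so solutions exist.
Divide through by 2: 92*u mod 139 = 100.
92⁻¹ ≡ 68 (mod 139).
u ≡ 68*100 ≡ 128 (mod 139).
The smallest non-negative solution is u = 128.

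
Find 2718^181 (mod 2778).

181 in binary is 10110101, i.e. 181 = 128 + 32 + 16 + 4 + 1.
2718^1 ≡ 2718 (mod 2778)
2718^2 ≡ 2718^2 = 7387524 ≡ 822 (mod 2778)
2718^4 ≡ 822^2 = 675684 ≡ 630 (mod 2778)
2718^8 ≡ 630^2 = 396900 ≡ 2424 (mod 2778)
2718^16 ≡ 2424^2 = 5875776 ≡ 306 (mod 2778)
2718^32 ≡ 306^2 = 93636 ≡ 1962 (mod 2778)
2718^64 ≡ 1962^2 = 3849444 ≡ 1914 (mod 2778)
2718^128 ≡ 1914^2 = 3663396 ≡ 1992 (mod 2778)
2718^181 = 2718^128 * 2718^32 * 2718^16 * 2718^4 * 2718^1 ≡ 1992 * 1962 * 306 * 630 * 2718 (mod 2778).
Accumulate the product:
1992 * 1962 = 3908304 ≡ 2436
2436 * 306 = 745416 ≡ 912
912 * 630 = 574560 ≡ 2292
2292 * 2718 = 6229656 ≡ 1380

1380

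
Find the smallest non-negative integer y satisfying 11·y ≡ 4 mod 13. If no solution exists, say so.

gcd(11, 13) = 1, so a unique solution mod 13 exists.
11⁻¹ ≡ 6 (mod 13).
y ≡ 6·4 ≡ 11 (mod 13).

11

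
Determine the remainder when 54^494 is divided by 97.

Compute successive squares:
54^1 ≡ 54 (mod 97)
54^2 ≡ 54^2 = 2916 ≡ 6 (mod 97)
54^4 ≡ 6^2 = 36 (mod 97)
54^8 ≡ 36^2 = 1296 ≡ 35 (mod 97)
54^16 ≡ 35^2 = 1225 ≡ 61 (mod 97)
54^32 ≡ 61^2 = 3721 ≡ 35 (mod 97)
54^64 ≡ 35^2 = 1225 ≡ 61 (mod 97)
54^128 ≡ 61^2 = 3721 ≡ 35 (mod 97)
54^256 ≡ 35^2 = 1225 ≡ 61 (mod 97)
54^494 = 54^256 × 54^128 × 54^64 × 54^32 × 54^8 × 54^4 × 54^2 ≡ 61 × 35 × 61 × 35 × 35 × 36 × 6 (mod 97).
Accumulate the product:
61 × 35 = 2135 ≡ 1
1 × 61 = 61
61 × 35 = 2135 ≡ 1
1 × 35 = 35
35 × 36 = 1260 ≡ 96
96 × 6 = 576 ≡ 91

91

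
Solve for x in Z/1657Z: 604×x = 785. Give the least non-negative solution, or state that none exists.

229

gcd(604, 1657) = 1, so a unique solution mod 1657 exists.
604⁻¹ ≡ 1347 (mod 1657).
x ≡ 1347×785 ≡ 229 (mod 1657).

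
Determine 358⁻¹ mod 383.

337

383 = 1·358 + 25
358 = 14·25 + 8
25 = 3·8 + 1
8 = 8·1 + 0
gcd(358, 383) = 1, so the inverse exists.
Bézout: 1 = 43·383 − 46·358.
So 358⁻¹ ≡ −46 ≡ 337 (mod 383).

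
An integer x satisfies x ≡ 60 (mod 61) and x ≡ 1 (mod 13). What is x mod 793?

365

61⁻¹ mod 13: 61·3 ≡ 1 (mod 13), so 61⁻¹ ≡ 3.
x = 60 + 61·((1 − 60)·3 mod 13) = 60 + 61·5 = 365.
Check: 365 mod 61 = 60, 365 mod 13 = 1. ✓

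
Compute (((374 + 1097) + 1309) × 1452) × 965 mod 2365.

55

374 + 1097 = 1471
1471 + 1309 = 2780 ≡ 415 (mod 2365)
415 × 1452 = 602580 ≡ 1870 (mod 2365)
1870 × 965 = 1804550 ≡ 55 (mod 2365)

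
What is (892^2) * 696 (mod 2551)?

(892)^2 ≡ 2303 (mod 2551)
2303 * 696 = 1602888 ≡ 860 (mod 2551)

860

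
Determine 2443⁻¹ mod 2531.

1927

Apply the Euclidean algorithm and back-substitute:
2531 = 1*2443 + 88
2443 = 27*88 + 67
88 = 1*67 + 21
67 = 3*21 + 4
21 = 5*4 + 1
4 = 4*1 + 0
gcd(2443, 2531) = 1, so the inverse exists.
Back-substitute for 1:
1 = 1*21 − 5*4
  = −5*67 + 16*21
  = 16*88 − 21*67
  = −21*2443 + 583*88
  = 583*2531 − 604*2443
So 2443⁻¹ ≡ −604 ≡ 1927 (mod 2531).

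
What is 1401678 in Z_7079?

1401678 = 198·7079 + 36, so 1401678 ≡ 36 (mod 7079).

36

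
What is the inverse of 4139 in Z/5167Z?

2488

Run the extended Euclidean algorithm:
5167 = 1×4139 + 1028
4139 = 4×1028 + 27
1028 = 38×27 + 2
27 = 13×2 + 1
2 = 2×1 + 0
gcd(4139, 5167) = 1, so the inverse exists.
Bézout: 1 = −1993×5167 + 2488×4139.
So 4139⁻¹ ≡ 2488 (mod 5167).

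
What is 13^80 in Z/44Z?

1

Using repeated squaring:
13^1 ≡ 13 (mod 44)
13^2 ≡ 13^2 = 169 ≡ 37 (mod 44)
13^4 ≡ 37^2 = 1369 ≡ 5 (mod 44)
13^8 ≡ 5^2 = 25 (mod 44)
13^16 ≡ 25^2 = 625 ≡ 9 (mod 44)
13^32 ≡ 9^2 = 81 ≡ 37 (mod 44)
13^64 ≡ 37^2 = 1369 ≡ 5 (mod 44)
13^80 = 13^64 × 13^16 ≡ 5 × 9 (mod 44).
5 × 9 = 45 ≡ 1 (mod 44).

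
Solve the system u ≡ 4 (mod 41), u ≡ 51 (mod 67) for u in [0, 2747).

41⁻¹ mod 67: 41*18 ≡ 1 (mod 67), so 41⁻¹ ≡ 18.
u = 4 + 41*((51 − 4)*18 mod 67) = 4 + 41*42 = 1726.

1726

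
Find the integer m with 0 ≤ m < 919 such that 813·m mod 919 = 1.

919 = 1·813 + 106
813 = 7·106 + 71
106 = 1·71 + 35
71 = 2·35 + 1
35 = 35·1 + 0
gcd(813, 919) = 1, so the inverse exists.
Back-substitute for 1:
1 = 1·71 − 2·35
  = −2·106 + 3·71
  = 3·813 − 23·106
  = −23·919 + 26·813
So 813⁻¹ ≡ 26 (mod 919).

26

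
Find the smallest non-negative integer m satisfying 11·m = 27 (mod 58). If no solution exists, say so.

gcd(11, 58) = 1, so a unique solution mod 58 exists.
11⁻¹ ≡ 37 (mod 58).
m ≡ 37·27 ≡ 13 (mod 58).

13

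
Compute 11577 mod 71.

4

11577 = 163*71 + 4, so 11577 ≡ 4 (mod 71).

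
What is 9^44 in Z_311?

219

Using repeated squaring:
44 in binary is 101100, i.e. 44 = 32 + 8 + 4.
9^1 ≡ 9 (mod 311)
9^2 ≡ 9^2 = 81 (mod 311)
9^4 ≡ 81^2 = 6561 ≡ 30 (mod 311)
9^8 ≡ 30^2 = 900 ≡ 278 (mod 311)
9^16 ≡ 278^2 = 77284 ≡ 156 (mod 311)
9^32 ≡ 156^2 = 24336 ≡ 78 (mod 311)
9^44 = 9^32 * 9^8 * 9^4 ≡ 78 * 278 * 30 (mod 311).
Accumulate the product:
78 * 278 = 21684 ≡ 225
225 * 30 = 6750 ≡ 219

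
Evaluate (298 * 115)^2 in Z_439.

298 * 115 = 34270 ≡ 28 (mod 439)
(28)^2 ≡ 345 (mod 439)

345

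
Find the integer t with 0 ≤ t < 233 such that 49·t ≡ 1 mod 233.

214

233 = 4*49 + 37
49 = 1*37 + 12
37 = 3*12 + 1
12 = 12*1 + 0
gcd(49, 233) = 1, so the inverse exists.
Back-substitute for 1:
1 = 1*37 − 3*12
  = −3*49 + 4*37
  = 4*233 − 19*49
So 49⁻¹ ≡ −19 ≡ 214 (mod 233).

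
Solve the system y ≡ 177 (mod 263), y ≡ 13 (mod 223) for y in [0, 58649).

263⁻¹ mod 223: 263·184 ≡ 1 (mod 223), so 263⁻¹ ≡ 184.
y = 177 + 263·((13 − 177)·184 mod 223) = 177 + 263·152 = 40153.

40153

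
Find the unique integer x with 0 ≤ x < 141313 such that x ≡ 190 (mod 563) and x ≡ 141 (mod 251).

563⁻¹ mod 251: 563·107 ≡ 1 (mod 251), so 563⁻¹ ≡ 107.
x = 190 + 563·((141 − 190)·107 mod 251) = 190 + 563·28 = 15954.

15954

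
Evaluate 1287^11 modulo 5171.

Compute successive squares:
11 in binary is 1011, i.e. 11 = 8 + 2 + 1.
1287^1 ≡ 1287 (mod 5171)
1287^2 ≡ 1287^2 = 1656369 ≡ 1649 (mod 5171)
1287^4 ≡ 1649^2 = 2719201 ≡ 4426 (mod 5171)
1287^8 ≡ 4426^2 = 19589476 ≡ 1728 (mod 5171)
1287^11 = 1287^8 · 1287^2 · 1287^1 ≡ 1728 · 1649 · 1287 (mod 5171).
Accumulate the product:
1728 · 1649 = 2849472 ≡ 251
251 · 1287 = 323037 ≡ 2435

2435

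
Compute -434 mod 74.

10

-434 = -6*74 + 10, so -434 ≡ 10 (mod 74).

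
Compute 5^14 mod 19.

Using repeated squaring:
14 in binary is 1110, i.e. 14 = 8 + 4 + 2.
5^1 ≡ 5 (mod 19)
5^2 ≡ 5^2 = 25 ≡ 6 (mod 19)
5^4 ≡ 6^2 = 36 ≡ 17 (mod 19)
5^8 ≡ 17^2 = 289 ≡ 4 (mod 19)
5^14 = 5^8 * 5^4 * 5^2 ≡ 4 * 17 * 6 (mod 19).
Accumulate the product:
4 * 17 = 68 ≡ 11
11 * 6 = 66 ≡ 9

9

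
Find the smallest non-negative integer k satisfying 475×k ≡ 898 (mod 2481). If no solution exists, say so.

613

gcd(475, 2481) = 1, so a unique solution mod 2481 exists.
475⁻¹ ≡ 1849 (mod 2481).
k ≡ 1849×898 ≡ 613 (mod 2481).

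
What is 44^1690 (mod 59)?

1690 in binary is 11010011010, i.e. 1690 = 1024 + 512 + 128 + 16 + 8 + 2.
44^1 ≡ 44 (mod 59)
44^2 ≡ 44^2 = 1936 ≡ 48 (mod 59)
44^4 ≡ 48^2 = 2304 ≡ 3 (mod 59)
44^8 ≡ 3^2 = 9 (mod 59)
44^16 ≡ 9^2 = 81 ≡ 22 (mod 59)
44^32 ≡ 22^2 = 484 ≡ 12 (mod 59)
44^64 ≡ 12^2 = 144 ≡ 26 (mod 59)
44^128 ≡ 26^2 = 676 ≡ 27 (mod 59)
44^256 ≡ 27^2 = 729 ≡ 21 (mod 59)
44^512 ≡ 21^2 = 441 ≡ 28 (mod 59)
44^1024 ≡ 28^2 = 784 ≡ 17 (mod 59)
44^1690 = 44^1024 · 44^512 · 44^128 · 44^16 · 44^8 · 44^2 ≡ 17 · 28 · 27 · 22 · 9 · 48 (mod 59).
Accumulate the product:
17 · 28 = 476 ≡ 4
4 · 27 = 108 ≡ 49
49 · 22 = 1078 ≡ 16
16 · 9 = 144 ≡ 26
26 · 48 = 1248 ≡ 9

9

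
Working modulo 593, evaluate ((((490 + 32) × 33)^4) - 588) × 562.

309

490 + 32 = 522
522 × 33 = 17226 ≡ 29 (mod 593)
(29)^4 ≡ 425 (mod 593)
425 - 588 = -163 ≡ 430 (mod 593)
430 × 562 = 241660 ≡ 309 (mod 593)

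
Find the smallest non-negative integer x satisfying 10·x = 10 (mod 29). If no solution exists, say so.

1

gcd(10, 29) = 1, so a unique solution mod 29 exists.
10⁻¹ ≡ 3 (mod 29).
x ≡ 3·10 ≡ 1 (mod 29).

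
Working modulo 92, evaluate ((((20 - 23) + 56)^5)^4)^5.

20 - 23 = -3 ≡ 89 (mod 92)
89 + 56 = 145 ≡ 53 (mod 92)
(53)^5 ≡ 17 (mod 92)
(17)^4 ≡ 77 (mod 92)
(77)^5 ≡ 85 (mod 92)

85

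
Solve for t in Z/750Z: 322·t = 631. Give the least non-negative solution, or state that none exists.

no solution

gcd(322, 750) = 2, and 2 does not divide 631.
So the congruence has no solution.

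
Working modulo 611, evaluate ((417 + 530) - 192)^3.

27

417 + 530 = 947 ≡ 336 (mod 611)
336 - 192 = 144
(144)^3 ≡ 27 (mod 611)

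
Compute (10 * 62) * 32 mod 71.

31

10 * 62 = 620 ≡ 52 (mod 71)
52 * 32 = 1664 ≡ 31 (mod 71)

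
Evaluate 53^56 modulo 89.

By square-and-multiply:
56 in binary is 111000, i.e. 56 = 32 + 16 + 8.
53^1 ≡ 53 (mod 89)
53^2 ≡ 53^2 = 2809 ≡ 50 (mod 89)
53^4 ≡ 50^2 = 2500 ≡ 8 (mod 89)
53^8 ≡ 8^2 = 64 (mod 89)
53^16 ≡ 64^2 = 4096 ≡ 2 (mod 89)
53^32 ≡ 2^2 = 4 (mod 89)
53^56 = 53^32 * 53^16 * 53^8 ≡ 4 * 2 * 64 (mod 89).
Accumulate the product:
4 * 2 = 8
8 * 64 = 512 ≡ 67

67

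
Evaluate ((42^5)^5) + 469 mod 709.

120

(42)^5 ≡ 553 (mod 709)
(553)^5 ≡ 360 (mod 709)
360 + 469 = 829 ≡ 120 (mod 709)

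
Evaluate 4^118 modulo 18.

4

118 in binary is 1110110, i.e. 118 = 64 + 32 + 16 + 4 + 2.
4^1 ≡ 4 (mod 18)
4^2 ≡ 4^2 = 16 (mod 18)
4^4 ≡ 16^2 = 256 ≡ 4 (mod 18)
4^8 ≡ 4^2 = 16 (mod 18)
4^16 ≡ 16^2 = 256 ≡ 4 (mod 18)
4^32 ≡ 4^2 = 16 (mod 18)
4^64 ≡ 16^2 = 256 ≡ 4 (mod 18)
4^118 = 4^64 × 4^32 × 4^16 × 4^4 × 4^2 ≡ 4 × 16 × 4 × 4 × 16 (mod 18).
Accumulate the product:
4 × 16 = 64 ≡ 10
10 × 4 = 40 ≡ 4
4 × 4 = 16
16 × 16 = 256 ≡ 4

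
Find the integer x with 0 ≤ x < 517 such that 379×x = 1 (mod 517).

517 = 1*379 + 138
379 = 2*138 + 103
138 = 1*103 + 35
103 = 2*35 + 33
35 = 1*33 + 2
33 = 16*2 + 1
2 = 2*1 + 0
gcd(379, 517) = 1, so the inverse exists.
Back-substitute for 1:
1 = 1*33 − 16*2
  = −16*35 + 17*33
  = 17*103 − 50*35
  = −50*138 + 67*103
  = 67*379 − 184*138
  = −184*517 + 251*379
So 379⁻¹ ≡ 251 (mod 517).

251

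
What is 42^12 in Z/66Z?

48

42^1 ≡ 42 (mod 66)
42^2 ≡ 42^2 = 1764 ≡ 48 (mod 66)
42^4 ≡ 48^2 = 2304 ≡ 60 (mod 66)
42^8 ≡ 60^2 = 3600 ≡ 36 (mod 66)
42^12 = 42^8 × 42^4 ≡ 36 × 60 (mod 66).
36 × 60 = 2160 ≡ 48 (mod 66).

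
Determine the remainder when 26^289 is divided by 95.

26

By square-and-multiply:
289 in binary is 100100001, i.e. 289 = 256 + 32 + 1.
26^1 ≡ 26 (mod 95)
26^2 ≡ 26^2 = 676 ≡ 11 (mod 95)
26^4 ≡ 11^2 = 121 ≡ 26 (mod 95)
26^8 ≡ 26^2 = 676 ≡ 11 (mod 95)
26^16 ≡ 11^2 = 121 ≡ 26 (mod 95)
26^32 ≡ 26^2 = 676 ≡ 11 (mod 95)
26^64 ≡ 11^2 = 121 ≡ 26 (mod 95)
26^128 ≡ 26^2 = 676 ≡ 11 (mod 95)
26^256 ≡ 11^2 = 121 ≡ 26 (mod 95)
26^289 = 26^256 × 26^32 × 26^1 ≡ 26 × 11 × 26 (mod 95).
Accumulate the product:
26 × 11 = 286 ≡ 1
1 × 26 = 26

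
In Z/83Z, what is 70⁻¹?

Apply the Euclidean algorithm and back-substitute:
83 = 1×70 + 13
70 = 5×13 + 5
13 = 2×5 + 3
5 = 1×3 + 2
3 = 1×2 + 1
2 = 2×1 + 0
gcd(70, 83) = 1, so the inverse exists.
Back-substitute for 1:
1 = 1×3 − 1×2
  = −1×5 + 2×3
  = 2×13 − 5×5
  = −5×70 + 27×13
  = 27×83 − 32×70
So 70⁻¹ ≡ −32 ≡ 51 (mod 83).

51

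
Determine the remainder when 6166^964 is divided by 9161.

5668

Using repeated squaring:
964 in binary is 1111000100, i.e. 964 = 512 + 256 + 128 + 64 + 4.
6166^1 ≡ 6166 (mod 9161)
6166^2 ≡ 6166^2 = 38019556 ≡ 1406 (mod 9161)
6166^4 ≡ 1406^2 = 1976836 ≡ 7221 (mod 9161)
6166^8 ≡ 7221^2 = 52142841 ≡ 7590 (mod 9161)
6166^16 ≡ 7590^2 = 57608100 ≡ 3732 (mod 9161)
6166^32 ≡ 3732^2 = 13927824 ≡ 3104 (mod 9161)
6166^64 ≡ 3104^2 = 9634816 ≡ 6605 (mod 9161)
6166^128 ≡ 6605^2 = 43626025 ≡ 1343 (mod 9161)
6166^256 ≡ 1343^2 = 1803649 ≡ 8093 (mod 9161)
6166^512 ≡ 8093^2 = 65496649 ≡ 4660 (mod 9161)
6166^964 = 6166^512 × 6166^256 × 6166^128 × 6166^64 × 6166^4 ≡ 4660 × 8093 × 1343 × 6605 × 7221 (mod 9161).
Accumulate the product:
4660 × 8093 = 37713380 ≡ 6704
6704 × 1343 = 9003472 ≡ 7370
7370 × 6605 = 48678850 ≡ 6457
6457 × 7221 = 46625997 ≡ 5668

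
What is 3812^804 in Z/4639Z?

1124

804 in binary is 1100100100, i.e. 804 = 512 + 256 + 32 + 4.
3812^1 ≡ 3812 (mod 4639)
3812^2 ≡ 3812^2 = 14531344 ≡ 1996 (mod 4639)
3812^4 ≡ 1996^2 = 3984016 ≡ 3754 (mod 4639)
3812^8 ≡ 3754^2 = 14092516 ≡ 3873 (mod 4639)
3812^16 ≡ 3873^2 = 15000129 ≡ 2242 (mod 4639)
3812^32 ≡ 2242^2 = 5026564 ≡ 2527 (mod 4639)
3812^64 ≡ 2527^2 = 6385729 ≡ 2465 (mod 4639)
3812^128 ≡ 2465^2 = 6076225 ≡ 3774 (mod 4639)
3812^256 ≡ 3774^2 = 14243076 ≡ 1346 (mod 4639)
3812^512 ≡ 1346^2 = 1811716 ≡ 2506 (mod 4639)
3812^804 = 3812^512 × 3812^256 × 3812^32 × 3812^4 ≡ 2506 × 1346 × 2527 × 3754 (mod 4639).
Accumulate the product:
2506 × 1346 = 3373076 ≡ 523
523 × 2527 = 1321621 ≡ 4145
4145 × 3754 = 15560330 ≡ 1124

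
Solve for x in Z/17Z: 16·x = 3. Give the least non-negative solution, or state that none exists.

14

gcd(16, 17) = 1, so a unique solution mod 17 exists.
16⁻¹ ≡ 16 (mod 17).
x ≡ 16·3 ≡ 14 (mod 17).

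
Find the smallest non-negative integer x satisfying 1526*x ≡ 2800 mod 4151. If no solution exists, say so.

78

gcd(1526, 4151) = 7, and 7 | 2800, so solutions exist.
Divide through by 7: 218*x ≡ 400 mod 593.
218⁻¹ ≡ 525 (mod 593).
x ≡ 525*400 ≡ 78 (mod 593).
The smallest non-negative solution is x = 78.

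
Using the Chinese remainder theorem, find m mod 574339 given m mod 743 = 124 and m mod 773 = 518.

143523

743⁻¹ mod 773: 743*438 ≡ 1 (mod 773), so 743⁻¹ ≡ 438.
m = 124 + 743*((518 − 124)*438 mod 773) = 124 + 743*193 = 143523.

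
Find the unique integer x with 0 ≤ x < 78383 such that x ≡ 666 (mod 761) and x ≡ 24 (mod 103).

761⁻¹ mod 103: 761·85 ≡ 1 (mod 103), so 761⁻¹ ≡ 85.
x = 666 + 761·((24 − 666)·85 mod 103) = 666 + 761·20 = 15886.

15886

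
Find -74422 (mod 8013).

5708

-74422 = -10·8013 + 5708, so -74422 ≡ 5708 (mod 8013).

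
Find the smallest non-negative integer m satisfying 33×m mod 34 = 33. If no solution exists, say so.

gcd(33, 34) = 1, so a unique solution mod 34 exists.
33⁻¹ ≡ 33 (mod 34).
m ≡ 33×33 ≡ 1 (mod 34).

1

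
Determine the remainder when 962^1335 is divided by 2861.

1335 in binary is 10100110111, i.e. 1335 = 1024 + 256 + 32 + 16 + 4 + 2 + 1.
962^1 ≡ 962 (mod 2861)
962^2 ≡ 962^2 = 925444 ≡ 1341 (mod 2861)
962^4 ≡ 1341^2 = 1798281 ≡ 1573 (mod 2861)
962^8 ≡ 1573^2 = 2474329 ≡ 2425 (mod 2861)
962^16 ≡ 2425^2 = 5880625 ≡ 1270 (mod 2861)
962^32 ≡ 1270^2 = 1612900 ≡ 2157 (mod 2861)
962^64 ≡ 2157^2 = 4652649 ≡ 663 (mod 2861)
962^128 ≡ 663^2 = 439569 ≡ 1836 (mod 2861)
962^256 ≡ 1836^2 = 3370896 ≡ 638 (mod 2861)
962^512 ≡ 638^2 = 407044 ≡ 782 (mod 2861)
962^1024 ≡ 782^2 = 611524 ≡ 2131 (mod 2861)
962^1335 = 962^1024 · 962^256 · 962^32 · 962^16 · 962^4 · 962^2 · 962^1 ≡ 2131 · 638 · 2157 · 1270 · 1573 · 1341 · 962 (mod 2861).
Accumulate the product:
2131 · 638 = 1359578 ≡ 603
603 · 2157 = 1300671 ≡ 1777
1777 · 1270 = 2256790 ≡ 2322
2322 · 1573 = 3652506 ≡ 1870
1870 · 1341 = 2507670 ≡ 1434
1434 · 962 = 1379508 ≡ 506

506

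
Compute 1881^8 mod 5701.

1881^1 ≡ 1881 (mod 5701)
1881^2 ≡ 1881^2 = 3538161 ≡ 3541 (mod 5701)
1881^4 ≡ 3541^2 = 12538681 ≡ 2182 (mod 5701)
1881^8 ≡ 2182^2 = 4761124 ≡ 789 (mod 5701)
So 1881^8 ≡ 789 (mod 5701).

789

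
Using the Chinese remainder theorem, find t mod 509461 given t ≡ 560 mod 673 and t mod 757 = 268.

269760

673⁻¹ mod 757: 673*9 ≡ 1 (mod 757), so 673⁻¹ ≡ 9.
t = 560 + 673*((268 − 560)*9 mod 757) = 560 + 673*400 = 269760.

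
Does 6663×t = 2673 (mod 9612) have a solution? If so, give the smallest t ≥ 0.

gcd(6663, 9612) = 3, and 3 | 2673, so solutions exist.
Divide through by 3: 2221×t mod 3204 = 891.
2221⁻¹ ≡ 2425 (mod 3204).
t ≡ 2425×891 ≡ 1179 (mod 3204).
The smallest non-negative solution is t = 1179.

1179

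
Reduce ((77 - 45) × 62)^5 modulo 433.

77 - 45 = 32
32 × 62 = 1984 ≡ 252 (mod 433)
(252)^5 ≡ 60 (mod 433)

60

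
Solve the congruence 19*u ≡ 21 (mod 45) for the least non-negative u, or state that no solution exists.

gcd(19, 45) = 1, so a unique solution mod 45 exists.
19⁻¹ ≡ 19 (mod 45).
u ≡ 19*21 ≡ 39 (mod 45).

39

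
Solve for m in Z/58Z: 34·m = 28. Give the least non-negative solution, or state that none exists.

gcd(34, 58) = 2, and 2 | 28, so solutions exist.
Divide through by 2: 17·m ≡ 14 mod 29.
17⁻¹ ≡ 12 (mod 29).
m ≡ 12·14 ≡ 23 (mod 29).
The smallest non-negative solution is m = 23.

23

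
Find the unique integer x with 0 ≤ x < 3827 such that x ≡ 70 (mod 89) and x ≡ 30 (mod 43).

89⁻¹ mod 43: 89·29 ≡ 1 (mod 43), so 89⁻¹ ≡ 29.
x = 70 + 89·((30 − 70)·29 mod 43) = 70 + 89·1 = 159.

159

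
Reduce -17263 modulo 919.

198

-17263 = -19×919 + 198, so -17263 ≡ 198 (mod 919).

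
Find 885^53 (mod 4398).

885^1 ≡ 885 (mod 4398)
885^2 ≡ 885^2 = 783225 ≡ 381 (mod 4398)
885^4 ≡ 381^2 = 145161 ≡ 27 (mod 4398)
885^8 ≡ 27^2 = 729 (mod 4398)
885^16 ≡ 729^2 = 531441 ≡ 3681 (mod 4398)
885^32 ≡ 3681^2 = 13549761 ≡ 3921 (mod 4398)
885^53 = 885^32 × 885^16 × 885^4 × 885^1 ≡ 3921 × 3681 × 27 × 885 (mod 4398).
Accumulate the product:
3921 × 3681 = 14433201 ≡ 3363
3363 × 27 = 90801 ≡ 2841
2841 × 885 = 2514285 ≡ 3027

3027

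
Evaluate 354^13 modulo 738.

486

By square-and-multiply:
13 in binary is 1101, i.e. 13 = 8 + 4 + 1.
354^1 ≡ 354 (mod 738)
354^2 ≡ 354^2 = 125316 ≡ 594 (mod 738)
354^4 ≡ 594^2 = 352836 ≡ 72 (mod 738)
354^8 ≡ 72^2 = 5184 ≡ 18 (mod 738)
354^13 = 354^8 × 354^4 × 354^1 ≡ 18 × 72 × 354 (mod 738).
Accumulate the product:
18 × 72 = 1296 ≡ 558
558 × 354 = 197532 ≡ 486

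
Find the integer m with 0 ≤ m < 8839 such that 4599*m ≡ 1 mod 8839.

Apply the Euclidean algorithm and back-substitute:
8839 = 1*4599 + 4240
4599 = 1*4240 + 359
4240 = 11*359 + 291
359 = 1*291 + 68
291 = 4*68 + 19
68 = 3*19 + 11
19 = 1*11 + 8
11 = 1*8 + 3
8 = 2*3 + 2
3 = 1*2 + 1
2 = 2*1 + 0
gcd(4599, 8839) = 1, so the inverse exists.
Bézout: 1 = −1691*8839 + 3250*4599.
So 4599⁻¹ ≡ 3250 (mod 8839).

3250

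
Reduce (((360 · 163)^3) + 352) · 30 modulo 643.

262

360 · 163 = 58680 ≡ 167 (mod 643)
(167)^3 ≡ 214 (mod 643)
214 + 352 = 566
566 · 30 = 16980 ≡ 262 (mod 643)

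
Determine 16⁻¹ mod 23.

By the extended Euclidean algorithm:
23 = 1·16 + 7
16 = 2·7 + 2
7 = 3·2 + 1
2 = 2·1 + 0
gcd(16, 23) = 1, so the inverse exists.
Bézout: 1 = 7·23 − 10·16.
So 16⁻¹ ≡ −10 ≡ 13 (mod 23).

13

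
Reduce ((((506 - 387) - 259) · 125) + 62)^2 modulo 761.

420

506 - 387 = 119
119 - 259 = -140 ≡ 621 (mod 761)
621 · 125 = 77625 ≡ 3 (mod 761)
3 + 62 = 65
(65)^2 ≡ 420 (mod 761)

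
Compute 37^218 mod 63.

46

37^1 ≡ 37 (mod 63)
37^2 ≡ 37^2 = 1369 ≡ 46 (mod 63)
37^4 ≡ 46^2 = 2116 ≡ 37 (mod 63)
37^8 ≡ 37^2 = 1369 ≡ 46 (mod 63)
37^16 ≡ 46^2 = 2116 ≡ 37 (mod 63)
37^32 ≡ 37^2 = 1369 ≡ 46 (mod 63)
37^64 ≡ 46^2 = 2116 ≡ 37 (mod 63)
37^128 ≡ 37^2 = 1369 ≡ 46 (mod 63)
37^218 = 37^128 · 37^64 · 37^16 · 37^8 · 37^2 ≡ 46 · 37 · 37 · 46 · 46 (mod 63).
Accumulate the product:
46 · 37 = 1702 ≡ 1
1 · 37 = 37
37 · 46 = 1702 ≡ 1
1 · 46 = 46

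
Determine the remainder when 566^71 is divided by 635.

71 in binary is 1000111, i.e. 71 = 64 + 4 + 2 + 1.
566^1 ≡ 566 (mod 635)
566^2 ≡ 566^2 = 320356 ≡ 316 (mod 635)
566^4 ≡ 316^2 = 99856 ≡ 161 (mod 635)
566^8 ≡ 161^2 = 25921 ≡ 521 (mod 635)
566^16 ≡ 521^2 = 271441 ≡ 296 (mod 635)
566^32 ≡ 296^2 = 87616 ≡ 621 (mod 635)
566^64 ≡ 621^2 = 385641 ≡ 196 (mod 635)
566^71 = 566^64 * 566^4 * 566^2 * 566^1 ≡ 196 * 161 * 316 * 566 (mod 635).
Accumulate the product:
196 * 161 = 31556 ≡ 441
441 * 316 = 139356 ≡ 291
291 * 566 = 164706 ≡ 241

241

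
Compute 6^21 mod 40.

16

21 in binary is 10101, i.e. 21 = 16 + 4 + 1.
6^1 ≡ 6 (mod 40)
6^2 ≡ 6^2 = 36 (mod 40)
6^4 ≡ 36^2 = 1296 ≡ 16 (mod 40)
6^8 ≡ 16^2 = 256 ≡ 16 (mod 40)
6^16 ≡ 16^2 = 256 ≡ 16 (mod 40)
6^21 = 6^16 · 6^4 · 6^1 ≡ 16 · 16 · 6 (mod 40).
Accumulate the product:
16 · 16 = 256 ≡ 16
16 · 6 = 96 ≡ 16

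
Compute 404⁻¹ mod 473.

By the extended Euclidean algorithm:
473 = 1×404 + 69
404 = 5×69 + 59
69 = 1×59 + 10
59 = 5×10 + 9
10 = 1×9 + 1
9 = 9×1 + 0
gcd(404, 473) = 1, so the inverse exists.
Bézout: 1 = 41×473 − 48×404.
So 404⁻¹ ≡ −48 ≡ 425 (mod 473).

425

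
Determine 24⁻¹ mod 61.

28

Apply the Euclidean algorithm and back-substitute:
61 = 2*24 + 13
24 = 1*13 + 11
13 = 1*11 + 2
11 = 5*2 + 1
2 = 2*1 + 0
gcd(24, 61) = 1, so the inverse exists.
Back-substitute for 1:
1 = 1*11 − 5*2
  = −5*13 + 6*11
  = 6*24 − 11*13
  = −11*61 + 28*24
So 24⁻¹ ≡ 28 (mod 61).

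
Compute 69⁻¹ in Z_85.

Apply the Euclidean algorithm and back-substitute:
85 = 1*69 + 16
69 = 4*16 + 5
16 = 3*5 + 1
5 = 5*1 + 0
gcd(69, 85) = 1, so the inverse exists.
Bézout: 1 = 13*85 − 16*69.
So 69⁻¹ ≡ −16 ≡ 69 (mod 85).

69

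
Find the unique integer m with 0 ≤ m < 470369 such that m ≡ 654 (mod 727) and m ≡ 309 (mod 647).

85713

727⁻¹ mod 647: 727*461 ≡ 1 (mod 647), so 727⁻¹ ≡ 461.
m = 654 + 727*((309 − 654)*461 mod 647) = 654 + 727*117 = 85713.
Check: 85713 mod 727 = 654, 85713 mod 647 = 309. ✓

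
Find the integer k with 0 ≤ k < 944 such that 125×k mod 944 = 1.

725

Run the extended Euclidean algorithm:
944 = 7*125 + 69
125 = 1*69 + 56
69 = 1*56 + 13
56 = 4*13 + 4
13 = 3*4 + 1
4 = 4*1 + 0
gcd(125, 944) = 1, so the inverse exists.
Bézout: 1 = 29*944 − 219*125.
So 125⁻¹ ≡ −219 ≡ 725 (mod 944).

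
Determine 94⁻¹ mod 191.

63

191 = 2×94 + 3
94 = 31×3 + 1
3 = 3×1 + 0
gcd(94, 191) = 1, so the inverse exists.
Bézout: 1 = −31×191 + 63×94.
So 94⁻¹ ≡ 63 (mod 191).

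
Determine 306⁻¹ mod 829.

680

By the extended Euclidean algorithm:
829 = 2·306 + 217
306 = 1·217 + 89
217 = 2·89 + 39
89 = 2·39 + 11
39 = 3·11 + 6
11 = 1·6 + 5
6 = 1·5 + 1
5 = 5·1 + 0
gcd(306, 829) = 1, so the inverse exists.
Back-substitute for 1:
1 = 1·6 − 1·5
  = −1·11 + 2·6
  = 2·39 − 7·11
  = −7·89 + 16·39
  = 16·217 − 39·89
  = −39·306 + 55·217
  = 55·829 − 149·306
So 306⁻¹ ≡ −149 ≡ 680 (mod 829).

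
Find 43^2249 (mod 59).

43^1 ≡ 43 (mod 59)
43^2 ≡ 43^2 = 1849 ≡ 20 (mod 59)
43^4 ≡ 20^2 = 400 ≡ 46 (mod 59)
43^8 ≡ 46^2 = 2116 ≡ 51 (mod 59)
43^16 ≡ 51^2 = 2601 ≡ 5 (mod 59)
43^32 ≡ 5^2 = 25 (mod 59)
43^64 ≡ 25^2 = 625 ≡ 35 (mod 59)
43^128 ≡ 35^2 = 1225 ≡ 45 (mod 59)
43^256 ≡ 45^2 = 2025 ≡ 19 (mod 59)
43^512 ≡ 19^2 = 361 ≡ 7 (mod 59)
43^1024 ≡ 7^2 = 49 (mod 59)
43^2048 ≡ 49^2 = 2401 ≡ 41 (mod 59)
43^2249 = 43^2048 * 43^128 * 43^64 * 43^8 * 43^1 ≡ 41 * 45 * 35 * 51 * 43 (mod 59).
Accumulate the product:
41 * 45 = 1845 ≡ 16
16 * 35 = 560 ≡ 29
29 * 51 = 1479 ≡ 4
4 * 43 = 172 ≡ 54

54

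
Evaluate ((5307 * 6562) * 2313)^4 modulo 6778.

5307 * 6562 = 34824534 ≡ 5948 (mod 6778)
5948 * 2313 = 13757724 ≡ 5162 (mod 6778)
(5162)^4 ≡ 1910 (mod 6778)

1910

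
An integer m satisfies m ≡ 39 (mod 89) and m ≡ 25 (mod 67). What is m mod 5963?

3777

89⁻¹ mod 67: 89×64 ≡ 1 (mod 67), so 89⁻¹ ≡ 64.
m = 39 + 89×((25 − 39)×64 mod 67) = 39 + 89×42 = 3777.
Check: 3777 mod 89 = 39, 3777 mod 67 = 25. ✓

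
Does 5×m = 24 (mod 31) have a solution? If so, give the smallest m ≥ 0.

11

gcd(5, 31) = 1, so a unique solution mod 31 exists.
5⁻¹ ≡ 25 (mod 31).
m ≡ 25×24 ≡ 11 (mod 31).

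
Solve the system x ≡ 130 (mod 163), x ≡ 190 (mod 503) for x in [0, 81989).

163⁻¹ mod 503: 163×395 ≡ 1 (mod 503), so 163⁻¹ ≡ 395.
x = 130 + 163×((190 − 130)×395 mod 503) = 130 + 163×59 = 9747.
Check: 9747 mod 163 = 130, 9747 mod 503 = 190. ✓

9747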